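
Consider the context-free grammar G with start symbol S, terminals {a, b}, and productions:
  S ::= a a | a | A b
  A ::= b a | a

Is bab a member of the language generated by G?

S ⇒ Ab ⇒ bab

yes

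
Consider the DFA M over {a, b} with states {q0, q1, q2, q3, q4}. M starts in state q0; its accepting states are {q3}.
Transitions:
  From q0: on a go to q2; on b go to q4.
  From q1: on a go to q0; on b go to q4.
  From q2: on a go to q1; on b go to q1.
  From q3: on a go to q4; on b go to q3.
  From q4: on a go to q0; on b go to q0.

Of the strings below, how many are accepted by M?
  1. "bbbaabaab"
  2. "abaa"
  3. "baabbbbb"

"bbbaabaab": rejected
"abaa": rejected
"baabbbbb": rejected

0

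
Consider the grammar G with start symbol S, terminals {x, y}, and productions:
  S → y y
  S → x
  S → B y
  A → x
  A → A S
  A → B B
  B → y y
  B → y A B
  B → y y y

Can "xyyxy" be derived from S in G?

no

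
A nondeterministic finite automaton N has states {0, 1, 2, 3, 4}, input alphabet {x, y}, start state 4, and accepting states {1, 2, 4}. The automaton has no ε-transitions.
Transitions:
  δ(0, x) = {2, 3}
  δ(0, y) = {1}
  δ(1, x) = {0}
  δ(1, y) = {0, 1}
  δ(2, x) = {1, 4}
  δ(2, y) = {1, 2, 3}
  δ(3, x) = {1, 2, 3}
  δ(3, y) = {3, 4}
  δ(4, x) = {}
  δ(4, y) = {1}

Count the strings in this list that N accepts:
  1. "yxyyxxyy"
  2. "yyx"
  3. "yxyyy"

"yxyyxxyy": accepted
"yyx": accepted
"yxyyy": accepted

3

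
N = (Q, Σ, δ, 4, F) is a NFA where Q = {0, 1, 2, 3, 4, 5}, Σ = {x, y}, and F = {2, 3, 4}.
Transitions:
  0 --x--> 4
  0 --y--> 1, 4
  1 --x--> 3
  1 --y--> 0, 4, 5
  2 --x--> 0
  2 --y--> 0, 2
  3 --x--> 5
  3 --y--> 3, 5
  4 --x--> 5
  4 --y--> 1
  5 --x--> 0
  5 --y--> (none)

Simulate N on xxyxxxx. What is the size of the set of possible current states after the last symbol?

2

Start: {4}
read x: {5}
read x: {0}
read y: {1, 4}
read x: {3, 5}
read x: {0, 5}
read x: {0, 4}
read x: {4, 5}
Final reachable set {4, 5} has 2 states.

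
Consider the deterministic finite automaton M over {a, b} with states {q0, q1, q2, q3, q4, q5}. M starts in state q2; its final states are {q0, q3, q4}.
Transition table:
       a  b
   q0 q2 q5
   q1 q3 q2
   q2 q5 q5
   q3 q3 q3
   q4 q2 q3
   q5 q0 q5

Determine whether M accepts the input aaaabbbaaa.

q2 --a--> q5
q5 --a--> q0
q0 --a--> q2
q2 --a--> q5
q5 --b--> q5
q5 --b--> q5
q5 --b--> q5
q5 --a--> q0
q0 --a--> q2
q2 --a--> q5
End in state q5, which is not an accepting state.

rejected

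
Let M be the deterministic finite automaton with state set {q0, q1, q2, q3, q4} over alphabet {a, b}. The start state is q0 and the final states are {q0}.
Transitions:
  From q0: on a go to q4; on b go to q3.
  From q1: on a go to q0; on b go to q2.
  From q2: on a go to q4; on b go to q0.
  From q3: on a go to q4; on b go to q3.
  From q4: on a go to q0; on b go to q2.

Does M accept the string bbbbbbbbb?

rejected

q0 --b--> q3
q3 --b--> q3
q3 --b--> q3
q3 --b--> q3
q3 --b--> q3
q3 --b--> q3
q3 --b--> q3
q3 --b--> q3
q3 --b--> q3
End in state q3, which is not an accepting state.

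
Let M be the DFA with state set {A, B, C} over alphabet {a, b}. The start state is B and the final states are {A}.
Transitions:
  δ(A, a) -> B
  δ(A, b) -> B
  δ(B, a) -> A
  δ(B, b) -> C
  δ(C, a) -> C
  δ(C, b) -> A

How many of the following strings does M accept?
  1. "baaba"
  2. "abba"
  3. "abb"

0

"baaba": rejected
"abba": rejected
"abb": rejected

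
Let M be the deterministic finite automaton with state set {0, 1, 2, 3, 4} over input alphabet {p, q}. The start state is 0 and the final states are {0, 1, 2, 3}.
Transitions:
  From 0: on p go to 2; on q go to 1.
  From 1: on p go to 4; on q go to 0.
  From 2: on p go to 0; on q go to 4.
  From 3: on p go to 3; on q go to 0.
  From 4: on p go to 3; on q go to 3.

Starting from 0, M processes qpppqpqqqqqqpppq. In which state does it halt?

0

0 --q--> 1
1 --p--> 4
4 --p--> 3
3 --p--> 3
3 --q--> 0
0 --p--> 2
2 --q--> 4
4 --q--> 3
3 --q--> 0
0 --q--> 1
1 --q--> 0
0 --q--> 1
1 --p--> 4
4 --p--> 3
3 --p--> 3
3 --q--> 0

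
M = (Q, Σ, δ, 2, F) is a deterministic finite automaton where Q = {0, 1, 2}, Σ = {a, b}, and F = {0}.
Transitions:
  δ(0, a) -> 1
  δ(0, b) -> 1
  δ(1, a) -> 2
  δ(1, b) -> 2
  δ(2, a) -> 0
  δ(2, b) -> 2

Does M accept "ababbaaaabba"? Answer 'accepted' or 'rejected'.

accepted

2 --a--> 0
0 --b--> 1
1 --a--> 2
2 --b--> 2
2 --b--> 2
2 --a--> 0
0 --a--> 1
1 --a--> 2
2 --a--> 0
0 --b--> 1
1 --b--> 2
2 --a--> 0
End in state 0, which is an accepting state.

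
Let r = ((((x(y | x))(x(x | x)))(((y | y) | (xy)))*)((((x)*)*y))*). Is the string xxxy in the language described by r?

no

No split of xxxy into u·v has (((x(y|x))(x(x|x)))(((y|y)|(xy)))*) matching u and ((((x)*)*y))* matching v.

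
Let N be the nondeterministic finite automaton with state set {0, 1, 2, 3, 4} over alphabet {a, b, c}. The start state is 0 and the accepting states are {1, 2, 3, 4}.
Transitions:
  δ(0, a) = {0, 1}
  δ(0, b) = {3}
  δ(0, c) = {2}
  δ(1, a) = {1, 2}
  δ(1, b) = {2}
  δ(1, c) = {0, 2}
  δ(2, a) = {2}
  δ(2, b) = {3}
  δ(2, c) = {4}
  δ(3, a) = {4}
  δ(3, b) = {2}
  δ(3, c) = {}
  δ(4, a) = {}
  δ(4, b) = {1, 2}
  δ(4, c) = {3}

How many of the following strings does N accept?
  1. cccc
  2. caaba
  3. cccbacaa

1

cccc: rejected
caaba: accepted
cccbacaa: rejected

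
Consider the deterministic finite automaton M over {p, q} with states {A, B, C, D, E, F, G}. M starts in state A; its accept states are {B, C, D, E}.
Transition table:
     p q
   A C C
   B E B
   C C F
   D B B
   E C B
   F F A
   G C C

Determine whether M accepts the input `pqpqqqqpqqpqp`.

A --p--> C
C --q--> F
F --p--> F
F --q--> A
A --q--> C
C --q--> F
F --q--> A
A --p--> C
C --q--> F
F --q--> A
A --p--> C
C --q--> F
F --p--> F
End in state F, which is not an accepting state.

rejected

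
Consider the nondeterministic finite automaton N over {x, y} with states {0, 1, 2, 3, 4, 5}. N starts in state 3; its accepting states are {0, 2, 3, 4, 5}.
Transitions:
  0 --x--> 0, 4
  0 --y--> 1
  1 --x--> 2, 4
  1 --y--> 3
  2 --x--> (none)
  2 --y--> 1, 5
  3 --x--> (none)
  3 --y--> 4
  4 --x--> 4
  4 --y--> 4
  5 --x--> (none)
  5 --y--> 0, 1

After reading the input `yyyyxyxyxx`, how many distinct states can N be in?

1

Start: {3}
read y: {4}
read y: {4}
read y: {4}
read y: {4}
read x: {4}
read y: {4}
read x: {4}
read y: {4}
read x: {4}
read x: {4}
Final reachable set {4} has 1 state.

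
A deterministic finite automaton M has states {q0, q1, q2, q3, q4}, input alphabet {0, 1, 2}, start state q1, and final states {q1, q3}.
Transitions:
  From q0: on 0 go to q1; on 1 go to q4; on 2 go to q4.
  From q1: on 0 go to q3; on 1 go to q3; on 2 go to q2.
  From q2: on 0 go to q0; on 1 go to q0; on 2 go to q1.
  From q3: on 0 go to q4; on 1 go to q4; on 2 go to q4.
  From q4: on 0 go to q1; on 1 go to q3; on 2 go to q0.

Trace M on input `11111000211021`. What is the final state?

q0

q1 --1--> q3
q3 --1--> q4
q4 --1--> q3
q3 --1--> q4
q4 --1--> q3
q3 --0--> q4
q4 --0--> q1
q1 --0--> q3
q3 --2--> q4
q4 --1--> q3
q3 --1--> q4
q4 --0--> q1
q1 --2--> q2
q2 --1--> q0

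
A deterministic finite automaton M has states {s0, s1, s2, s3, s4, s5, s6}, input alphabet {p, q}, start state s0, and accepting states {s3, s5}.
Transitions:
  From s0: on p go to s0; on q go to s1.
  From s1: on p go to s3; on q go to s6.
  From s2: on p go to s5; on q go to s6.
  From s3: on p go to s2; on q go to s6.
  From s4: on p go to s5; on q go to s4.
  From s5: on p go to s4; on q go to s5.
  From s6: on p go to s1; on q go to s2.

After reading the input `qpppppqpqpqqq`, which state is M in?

s5

s0 --q--> s1
s1 --p--> s3
s3 --p--> s2
s2 --p--> s5
s5 --p--> s4
s4 --p--> s5
s5 --q--> s5
s5 --p--> s4
s4 --q--> s4
s4 --p--> s5
s5 --q--> s5
s5 --q--> s5
s5 --q--> s5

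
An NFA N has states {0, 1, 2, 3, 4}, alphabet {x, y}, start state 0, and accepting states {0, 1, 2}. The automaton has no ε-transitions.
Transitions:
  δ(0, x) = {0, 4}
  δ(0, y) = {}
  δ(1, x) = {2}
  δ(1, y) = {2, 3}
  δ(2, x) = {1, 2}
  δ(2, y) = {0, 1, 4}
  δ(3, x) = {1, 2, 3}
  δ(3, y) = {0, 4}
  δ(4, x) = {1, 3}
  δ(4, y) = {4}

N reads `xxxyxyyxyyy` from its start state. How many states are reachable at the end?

Start: {0}
read x: {0, 4}
read x: {0, 1, 3, 4}
read x: {0, 1, 2, 3, 4}
read y: {0, 1, 2, 3, 4}
read x: {0, 1, 2, 3, 4}
read y: {0, 1, 2, 3, 4}
read y: {0, 1, 2, 3, 4}
read x: {0, 1, 2, 3, 4}
read y: {0, 1, 2, 3, 4}
read y: {0, 1, 2, 3, 4}
read y: {0, 1, 2, 3, 4}
Final reachable set {0, 1, 2, 3, 4} has 5 states.

5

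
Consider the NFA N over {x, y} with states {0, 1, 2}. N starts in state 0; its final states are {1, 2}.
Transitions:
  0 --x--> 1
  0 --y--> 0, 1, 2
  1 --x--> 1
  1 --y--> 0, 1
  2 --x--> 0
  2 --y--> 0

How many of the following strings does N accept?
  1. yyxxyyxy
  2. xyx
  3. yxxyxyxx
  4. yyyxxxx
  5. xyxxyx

5

yyxxyyxy: accepted
xyx: accepted
yxxyxyxx: accepted
yyyxxxx: accepted
xyxxyx: accepted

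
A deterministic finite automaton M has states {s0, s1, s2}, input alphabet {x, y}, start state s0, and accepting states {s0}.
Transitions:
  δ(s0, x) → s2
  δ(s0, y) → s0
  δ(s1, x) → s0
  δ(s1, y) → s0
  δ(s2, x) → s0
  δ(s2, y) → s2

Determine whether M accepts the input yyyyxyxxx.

s0 --y--> s0
s0 --y--> s0
s0 --y--> s0
s0 --y--> s0
s0 --x--> s2
s2 --y--> s2
s2 --x--> s0
s0 --x--> s2
s2 --x--> s0
End in state s0, which is an accepting state.

accepted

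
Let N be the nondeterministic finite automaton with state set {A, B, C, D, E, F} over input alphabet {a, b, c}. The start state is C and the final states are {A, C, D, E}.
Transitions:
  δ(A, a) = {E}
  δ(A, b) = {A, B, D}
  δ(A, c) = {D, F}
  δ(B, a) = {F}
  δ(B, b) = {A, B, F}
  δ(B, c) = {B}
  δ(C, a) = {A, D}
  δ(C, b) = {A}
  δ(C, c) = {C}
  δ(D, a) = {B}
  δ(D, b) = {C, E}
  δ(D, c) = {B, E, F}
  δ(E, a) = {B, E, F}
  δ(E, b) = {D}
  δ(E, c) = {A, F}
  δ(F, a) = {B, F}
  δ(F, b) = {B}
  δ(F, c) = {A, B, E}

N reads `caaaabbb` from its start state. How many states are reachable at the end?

6

Start: {C}
read c: {C}
read a: {A, D}
read a: {B, E}
read a: {B, E, F}
read a: {B, E, F}
read b: {A, B, D, F}
read b: {A, B, C, D, E, F}
read b: {A, B, C, D, E, F}
Final reachable set {A, B, C, D, E, F} has 6 states.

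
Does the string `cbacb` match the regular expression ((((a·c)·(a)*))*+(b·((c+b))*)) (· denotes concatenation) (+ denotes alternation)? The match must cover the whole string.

no

Neither (((a·c)·(a)*))* nor (b·((c+b))*) matches cbacb.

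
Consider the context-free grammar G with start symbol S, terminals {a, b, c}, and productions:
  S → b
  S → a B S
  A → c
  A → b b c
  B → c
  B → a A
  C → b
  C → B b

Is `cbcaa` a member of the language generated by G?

no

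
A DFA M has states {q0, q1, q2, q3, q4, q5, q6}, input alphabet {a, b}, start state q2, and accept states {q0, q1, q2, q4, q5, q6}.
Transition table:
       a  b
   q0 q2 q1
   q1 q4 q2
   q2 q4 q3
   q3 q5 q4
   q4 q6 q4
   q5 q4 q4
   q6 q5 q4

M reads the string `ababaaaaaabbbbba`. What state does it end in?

q6

q2 --a--> q4
q4 --b--> q4
q4 --a--> q6
q6 --b--> q4
q4 --a--> q6
q6 --a--> q5
q5 --a--> q4
q4 --a--> q6
q6 --a--> q5
q5 --a--> q4
q4 --b--> q4
q4 --b--> q4
q4 --b--> q4
q4 --b--> q4
q4 --b--> q4
q4 --a--> q6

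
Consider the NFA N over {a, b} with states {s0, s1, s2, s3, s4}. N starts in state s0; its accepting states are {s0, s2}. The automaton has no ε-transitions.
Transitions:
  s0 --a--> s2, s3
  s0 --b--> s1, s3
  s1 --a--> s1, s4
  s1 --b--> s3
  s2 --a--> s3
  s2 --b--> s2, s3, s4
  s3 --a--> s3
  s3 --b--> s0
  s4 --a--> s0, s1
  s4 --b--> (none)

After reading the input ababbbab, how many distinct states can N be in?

Start: {s0}
read a: {s2, s3}
read b: {s0, s2, s3, s4}
read a: {s0, s1, s2, s3}
read b: {s0, s1, s2, s3, s4}
read b: {s0, s1, s2, s3, s4}
read b: {s0, s1, s2, s3, s4}
read a: {s0, s1, s2, s3, s4}
read b: {s0, s1, s2, s3, s4}
Final reachable set {s0, s1, s2, s3, s4} has 5 states.

5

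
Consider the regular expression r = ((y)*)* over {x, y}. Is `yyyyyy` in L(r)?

yes

Split into 6 pieces y · y · y · y · y · y; each matches (y)*.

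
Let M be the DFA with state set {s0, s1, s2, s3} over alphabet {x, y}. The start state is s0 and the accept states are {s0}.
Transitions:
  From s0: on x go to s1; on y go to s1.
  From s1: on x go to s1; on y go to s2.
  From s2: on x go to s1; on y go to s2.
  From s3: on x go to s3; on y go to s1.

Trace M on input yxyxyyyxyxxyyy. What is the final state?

s2

s0 --y--> s1
s1 --x--> s1
s1 --y--> s2
s2 --x--> s1
s1 --y--> s2
s2 --y--> s2
s2 --y--> s2
s2 --x--> s1
s1 --y--> s2
s2 --x--> s1
s1 --x--> s1
s1 --y--> s2
s2 --y--> s2
s2 --y--> s2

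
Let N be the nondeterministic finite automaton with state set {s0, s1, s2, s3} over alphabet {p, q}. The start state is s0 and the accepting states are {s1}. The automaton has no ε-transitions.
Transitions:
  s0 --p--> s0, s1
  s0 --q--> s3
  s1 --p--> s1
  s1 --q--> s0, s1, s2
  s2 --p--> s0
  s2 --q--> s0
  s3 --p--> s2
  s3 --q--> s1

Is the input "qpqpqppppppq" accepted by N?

Start: {s0}
read q: {s3}
read p: {s2}
read q: {s0}
read p: {s0, s1}
read q: {s0, s1, s2, s3}
read p: {s0, s1, s2}
read p: {s0, s1}
read p: {s0, s1}
read p: {s0, s1}
read p: {s0, s1}
read p: {s0, s1}
read q: {s0, s1, s2, s3}
Reachable ∩ accepting = {s1} — nonempty.

accepted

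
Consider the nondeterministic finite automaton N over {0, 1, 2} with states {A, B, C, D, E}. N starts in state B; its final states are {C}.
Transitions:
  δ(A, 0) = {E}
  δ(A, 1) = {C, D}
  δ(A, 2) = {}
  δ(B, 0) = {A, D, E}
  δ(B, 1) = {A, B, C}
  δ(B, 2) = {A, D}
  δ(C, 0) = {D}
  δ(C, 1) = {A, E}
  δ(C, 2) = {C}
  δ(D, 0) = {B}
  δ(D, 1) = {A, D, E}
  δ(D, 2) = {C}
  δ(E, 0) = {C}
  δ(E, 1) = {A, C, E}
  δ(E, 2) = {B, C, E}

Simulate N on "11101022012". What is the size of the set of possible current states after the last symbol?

Start: {B}
read 1: {A, B, C}
read 1: {A, B, C, D, E}
read 1: {A, B, C, D, E}
read 0: {A, B, C, D, E}
read 1: {A, B, C, D, E}
read 0: {A, B, C, D, E}
read 2: {A, B, C, D, E}
read 2: {A, B, C, D, E}
read 0: {A, B, C, D, E}
read 1: {A, B, C, D, E}
read 2: {A, B, C, D, E}
Final reachable set {A, B, C, D, E} has 5 states.

5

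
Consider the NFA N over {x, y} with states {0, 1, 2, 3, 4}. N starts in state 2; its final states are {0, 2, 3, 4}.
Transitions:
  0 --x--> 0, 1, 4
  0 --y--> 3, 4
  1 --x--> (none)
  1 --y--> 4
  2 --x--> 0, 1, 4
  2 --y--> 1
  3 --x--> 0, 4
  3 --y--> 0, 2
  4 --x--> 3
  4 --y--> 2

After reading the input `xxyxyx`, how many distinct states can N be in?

Start: {2}
read x: {0, 1, 4}
read x: {0, 1, 3, 4}
read y: {0, 2, 3, 4}
read x: {0, 1, 3, 4}
read y: {0, 2, 3, 4}
read x: {0, 1, 3, 4}
Final reachable set {0, 1, 3, 4} has 4 states.

4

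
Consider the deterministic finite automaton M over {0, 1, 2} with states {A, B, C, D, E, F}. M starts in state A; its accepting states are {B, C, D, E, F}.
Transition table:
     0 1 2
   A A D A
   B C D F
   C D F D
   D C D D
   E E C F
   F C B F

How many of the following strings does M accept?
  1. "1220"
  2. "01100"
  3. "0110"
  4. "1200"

"1220": accepted
"01100": accepted
"0110": accepted
"1200": accepted

4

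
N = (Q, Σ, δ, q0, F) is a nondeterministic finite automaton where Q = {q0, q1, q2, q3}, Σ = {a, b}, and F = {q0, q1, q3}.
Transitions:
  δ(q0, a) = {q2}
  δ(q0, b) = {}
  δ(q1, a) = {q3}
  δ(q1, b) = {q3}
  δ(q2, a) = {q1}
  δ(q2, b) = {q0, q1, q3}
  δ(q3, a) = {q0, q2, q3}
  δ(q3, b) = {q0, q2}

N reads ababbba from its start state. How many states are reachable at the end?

Start: {q0}
read a: {q2}
read b: {q0, q1, q3}
read a: {q0, q2, q3}
read b: {q0, q1, q2, q3}
read b: {q0, q1, q2, q3}
read b: {q0, q1, q2, q3}
read a: {q0, q1, q2, q3}
Final reachable set {q0, q1, q2, q3} has 4 states.

4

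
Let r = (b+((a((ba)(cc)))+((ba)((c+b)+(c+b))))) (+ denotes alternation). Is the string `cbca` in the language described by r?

no

Neither b nor ((a((ba)(cc)))+((ba)((c+b)+(c+b)))) matches cbca.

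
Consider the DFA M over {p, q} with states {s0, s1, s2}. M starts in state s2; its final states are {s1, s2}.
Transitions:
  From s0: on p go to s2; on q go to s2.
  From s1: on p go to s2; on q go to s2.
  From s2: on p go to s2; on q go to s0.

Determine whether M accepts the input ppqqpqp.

accepted

s2 --p--> s2
s2 --p--> s2
s2 --q--> s0
s0 --q--> s2
s2 --p--> s2
s2 --q--> s0
s0 --p--> s2
End in state s2, which is an accepting state.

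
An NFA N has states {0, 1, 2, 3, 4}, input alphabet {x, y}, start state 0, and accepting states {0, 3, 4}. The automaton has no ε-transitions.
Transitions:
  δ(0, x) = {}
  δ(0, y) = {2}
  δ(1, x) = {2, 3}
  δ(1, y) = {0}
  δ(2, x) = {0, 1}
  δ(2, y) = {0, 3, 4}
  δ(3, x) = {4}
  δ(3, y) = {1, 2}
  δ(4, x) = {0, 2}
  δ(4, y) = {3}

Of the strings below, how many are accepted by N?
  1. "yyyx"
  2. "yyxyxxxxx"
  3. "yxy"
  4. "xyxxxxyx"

"yyyx": accepted
"yyxyxxxxx": accepted
"yxy": accepted
"xyxxxxyx": rejected

3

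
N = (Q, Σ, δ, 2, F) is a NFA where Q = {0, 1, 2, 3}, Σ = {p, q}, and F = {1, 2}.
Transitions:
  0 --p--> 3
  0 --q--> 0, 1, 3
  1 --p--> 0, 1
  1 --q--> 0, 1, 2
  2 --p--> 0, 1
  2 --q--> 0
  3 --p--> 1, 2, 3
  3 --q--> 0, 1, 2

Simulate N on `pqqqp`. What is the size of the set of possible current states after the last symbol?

Start: {2}
read p: {0, 1}
read q: {0, 1, 2, 3}
read q: {0, 1, 2, 3}
read q: {0, 1, 2, 3}
read p: {0, 1, 2, 3}
Final reachable set {0, 1, 2, 3} has 4 states.

4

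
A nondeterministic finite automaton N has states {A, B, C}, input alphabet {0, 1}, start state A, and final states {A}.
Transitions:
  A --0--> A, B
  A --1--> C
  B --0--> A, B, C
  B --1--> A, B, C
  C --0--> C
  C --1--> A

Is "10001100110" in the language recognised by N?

Start: {A}
read 1: {C}
read 0: {C}
read 0: {C}
read 0: {C}
read 1: {A}
read 1: {C}
read 0: {C}
read 0: {C}
read 1: {A}
read 1: {C}
read 0: {C}
Reachable ∩ accepting = {} — empty.

rejected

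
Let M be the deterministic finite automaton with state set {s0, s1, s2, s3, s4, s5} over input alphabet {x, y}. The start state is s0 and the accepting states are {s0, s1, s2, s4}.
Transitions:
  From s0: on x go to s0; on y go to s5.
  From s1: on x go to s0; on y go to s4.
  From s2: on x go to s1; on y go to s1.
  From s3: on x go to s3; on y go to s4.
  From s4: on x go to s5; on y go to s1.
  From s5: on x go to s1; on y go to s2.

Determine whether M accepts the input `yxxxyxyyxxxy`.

s0 --y--> s5
s5 --x--> s1
s1 --x--> s0
s0 --x--> s0
s0 --y--> s5
s5 --x--> s1
s1 --y--> s4
s4 --y--> s1
s1 --x--> s0
s0 --x--> s0
s0 --x--> s0
s0 --y--> s5
End in state s5, which is not an accepting state.

rejected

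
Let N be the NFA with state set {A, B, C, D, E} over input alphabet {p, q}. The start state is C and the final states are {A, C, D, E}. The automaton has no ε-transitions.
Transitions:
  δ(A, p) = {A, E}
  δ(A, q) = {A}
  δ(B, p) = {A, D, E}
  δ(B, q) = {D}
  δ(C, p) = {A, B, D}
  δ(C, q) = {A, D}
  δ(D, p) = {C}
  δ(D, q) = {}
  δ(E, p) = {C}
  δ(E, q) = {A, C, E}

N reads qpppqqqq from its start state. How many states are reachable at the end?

4

Start: {C}
read q: {A, D}
read p: {A, C, E}
read p: {A, B, C, D, E}
read p: {A, B, C, D, E}
read q: {A, C, D, E}
read q: {A, C, D, E}
read q: {A, C, D, E}
read q: {A, C, D, E}
Final reachable set {A, C, D, E} has 4 states.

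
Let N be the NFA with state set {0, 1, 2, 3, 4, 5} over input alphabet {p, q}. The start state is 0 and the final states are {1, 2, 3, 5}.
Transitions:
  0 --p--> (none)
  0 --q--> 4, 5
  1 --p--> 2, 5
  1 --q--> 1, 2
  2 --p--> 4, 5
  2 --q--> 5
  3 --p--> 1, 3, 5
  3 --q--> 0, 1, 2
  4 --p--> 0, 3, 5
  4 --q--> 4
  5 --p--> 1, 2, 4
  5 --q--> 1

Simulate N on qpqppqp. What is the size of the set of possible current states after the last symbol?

6

Start: {0}
read q: {4, 5}
read p: {0, 1, 2, 3, 4, 5}
read q: {0, 1, 2, 4, 5}
read p: {0, 1, 2, 3, 4, 5}
read p: {0, 1, 2, 3, 4, 5}
read q: {0, 1, 2, 4, 5}
read p: {0, 1, 2, 3, 4, 5}
Final reachable set {0, 1, 2, 3, 4, 5} has 6 states.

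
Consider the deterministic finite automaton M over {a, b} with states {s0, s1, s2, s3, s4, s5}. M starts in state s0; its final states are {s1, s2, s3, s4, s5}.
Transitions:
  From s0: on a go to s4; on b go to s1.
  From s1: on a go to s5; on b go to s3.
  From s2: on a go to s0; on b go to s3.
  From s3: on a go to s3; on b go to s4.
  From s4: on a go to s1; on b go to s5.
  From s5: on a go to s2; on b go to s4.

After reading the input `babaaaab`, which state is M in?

s0 --b--> s1
s1 --a--> s5
s5 --b--> s4
s4 --a--> s1
s1 --a--> s5
s5 --a--> s2
s2 --a--> s0
s0 --b--> s1

s1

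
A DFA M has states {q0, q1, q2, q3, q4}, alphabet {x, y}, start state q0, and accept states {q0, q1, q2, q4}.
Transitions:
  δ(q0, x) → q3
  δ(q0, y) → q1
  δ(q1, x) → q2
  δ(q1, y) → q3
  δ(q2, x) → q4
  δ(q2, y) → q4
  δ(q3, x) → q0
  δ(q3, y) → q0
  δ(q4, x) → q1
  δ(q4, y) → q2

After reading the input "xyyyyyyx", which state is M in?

q0

q0 --x--> q3
q3 --y--> q0
q0 --y--> q1
q1 --y--> q3
q3 --y--> q0
q0 --y--> q1
q1 --y--> q3
q3 --x--> q0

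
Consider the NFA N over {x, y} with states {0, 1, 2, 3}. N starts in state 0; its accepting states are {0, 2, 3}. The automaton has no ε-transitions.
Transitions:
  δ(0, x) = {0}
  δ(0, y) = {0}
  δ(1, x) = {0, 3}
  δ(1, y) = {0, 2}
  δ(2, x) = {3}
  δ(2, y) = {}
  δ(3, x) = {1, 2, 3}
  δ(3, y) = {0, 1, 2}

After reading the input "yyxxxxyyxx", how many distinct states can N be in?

1

Start: {0}
read y: {0}
read y: {0}
read x: {0}
read x: {0}
read x: {0}
read x: {0}
read y: {0}
read y: {0}
read x: {0}
read x: {0}
Final reachable set {0} has 1 state.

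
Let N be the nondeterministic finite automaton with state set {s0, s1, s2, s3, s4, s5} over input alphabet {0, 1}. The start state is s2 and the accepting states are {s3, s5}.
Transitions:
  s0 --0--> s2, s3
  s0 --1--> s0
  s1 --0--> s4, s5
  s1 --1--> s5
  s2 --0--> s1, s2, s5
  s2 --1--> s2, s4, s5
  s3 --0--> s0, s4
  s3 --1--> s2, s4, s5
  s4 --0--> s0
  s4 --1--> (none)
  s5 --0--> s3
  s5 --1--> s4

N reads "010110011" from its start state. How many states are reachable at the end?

Start: {s2}
read 0: {s1, s2, s5}
read 1: {s2, s4, s5}
read 0: {s0, s1, s2, s3, s5}
read 1: {s0, s2, s4, s5}
read 1: {s0, s2, s4, s5}
read 0: {s0, s1, s2, s3, s5}
read 0: {s0, s1, s2, s3, s4, s5}
read 1: {s0, s2, s4, s5}
read 1: {s0, s2, s4, s5}
Final reachable set {s0, s2, s4, s5} has 4 states.

4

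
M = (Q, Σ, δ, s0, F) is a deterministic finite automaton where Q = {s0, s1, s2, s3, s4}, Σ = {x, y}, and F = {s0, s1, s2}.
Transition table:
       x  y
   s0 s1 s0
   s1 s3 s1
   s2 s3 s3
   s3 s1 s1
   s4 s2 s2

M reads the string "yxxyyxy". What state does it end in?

s0 --y--> s0
s0 --x--> s1
s1 --x--> s3
s3 --y--> s1
s1 --y--> s1
s1 --x--> s3
s3 --y--> s1

s1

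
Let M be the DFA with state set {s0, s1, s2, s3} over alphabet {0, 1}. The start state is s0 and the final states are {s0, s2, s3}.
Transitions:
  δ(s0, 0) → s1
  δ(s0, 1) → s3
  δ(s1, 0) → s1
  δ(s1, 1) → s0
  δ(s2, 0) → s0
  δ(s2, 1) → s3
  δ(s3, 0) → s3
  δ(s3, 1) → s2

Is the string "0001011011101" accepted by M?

accepted

s0 --0--> s1
s1 --0--> s1
s1 --0--> s1
s1 --1--> s0
s0 --0--> s1
s1 --1--> s0
s0 --1--> s3
s3 --0--> s3
s3 --1--> s2
s2 --1--> s3
s3 --1--> s2
s2 --0--> s0
s0 --1--> s3
End in state s3, which is an accepting state.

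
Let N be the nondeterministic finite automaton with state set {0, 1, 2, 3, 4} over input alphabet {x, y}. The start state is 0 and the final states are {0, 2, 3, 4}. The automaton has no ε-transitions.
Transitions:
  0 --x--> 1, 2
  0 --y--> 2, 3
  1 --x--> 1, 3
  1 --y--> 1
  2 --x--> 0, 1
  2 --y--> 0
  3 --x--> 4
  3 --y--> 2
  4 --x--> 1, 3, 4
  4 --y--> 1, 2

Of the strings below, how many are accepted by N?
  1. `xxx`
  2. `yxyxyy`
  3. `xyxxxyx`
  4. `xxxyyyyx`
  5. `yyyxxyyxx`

`xxx`: accepted
`yxyxyy`: accepted
`xyxxxyx`: accepted
`xxxyyyyx`: accepted
`yyyxxyyxx`: accepted

5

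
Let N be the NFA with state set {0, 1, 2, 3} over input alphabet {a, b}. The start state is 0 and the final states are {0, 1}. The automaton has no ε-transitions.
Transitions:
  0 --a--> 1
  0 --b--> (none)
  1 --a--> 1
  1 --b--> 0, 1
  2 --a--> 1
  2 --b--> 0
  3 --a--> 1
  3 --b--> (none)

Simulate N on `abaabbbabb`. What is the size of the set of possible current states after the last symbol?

2

Start: {0}
read a: {1}
read b: {0, 1}
read a: {1}
read a: {1}
read b: {0, 1}
read b: {0, 1}
read b: {0, 1}
read a: {1}
read b: {0, 1}
read b: {0, 1}
Final reachable set {0, 1} has 2 states.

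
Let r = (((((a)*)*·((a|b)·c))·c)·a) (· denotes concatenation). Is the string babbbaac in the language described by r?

no

No split of babbbaac into u·v has ((((a)*)*·((a|b)·c))·c) matching u and a matching v.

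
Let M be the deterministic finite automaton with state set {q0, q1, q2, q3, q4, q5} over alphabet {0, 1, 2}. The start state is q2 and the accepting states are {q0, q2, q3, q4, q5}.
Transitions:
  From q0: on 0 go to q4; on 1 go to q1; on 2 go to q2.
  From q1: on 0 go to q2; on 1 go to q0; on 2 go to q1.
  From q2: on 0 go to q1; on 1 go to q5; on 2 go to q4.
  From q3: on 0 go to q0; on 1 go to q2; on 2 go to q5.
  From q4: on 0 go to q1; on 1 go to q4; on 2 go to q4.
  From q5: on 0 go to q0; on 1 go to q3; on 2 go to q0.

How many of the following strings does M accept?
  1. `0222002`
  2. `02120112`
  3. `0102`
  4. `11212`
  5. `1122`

`0222002`: rejected
`02120112`: rejected
`0102`: accepted
`11212`: accepted
`1122`: accepted

3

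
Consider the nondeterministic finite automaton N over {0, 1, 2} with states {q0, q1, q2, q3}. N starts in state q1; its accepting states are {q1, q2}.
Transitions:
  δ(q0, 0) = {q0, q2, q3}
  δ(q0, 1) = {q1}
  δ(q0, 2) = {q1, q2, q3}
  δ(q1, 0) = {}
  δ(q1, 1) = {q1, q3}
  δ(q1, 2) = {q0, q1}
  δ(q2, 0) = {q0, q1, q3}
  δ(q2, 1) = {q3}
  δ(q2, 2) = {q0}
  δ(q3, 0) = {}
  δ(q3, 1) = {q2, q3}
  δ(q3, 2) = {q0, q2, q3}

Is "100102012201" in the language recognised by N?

Start: {q1}
read 1: {q1, q3}
read 0: {}
The reachable set is empty and stays empty for the remaining 10 symbols.
Reachable ∩ accepting = {} — empty.

rejected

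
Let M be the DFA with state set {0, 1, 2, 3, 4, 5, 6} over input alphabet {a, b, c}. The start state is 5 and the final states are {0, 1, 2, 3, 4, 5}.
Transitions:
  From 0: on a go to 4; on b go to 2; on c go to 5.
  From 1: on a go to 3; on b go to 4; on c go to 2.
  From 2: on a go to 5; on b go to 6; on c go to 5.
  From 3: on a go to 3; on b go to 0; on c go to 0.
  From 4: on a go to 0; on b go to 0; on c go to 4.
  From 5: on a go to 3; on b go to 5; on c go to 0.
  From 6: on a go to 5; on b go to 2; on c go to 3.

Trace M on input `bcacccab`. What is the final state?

5 --b--> 5
5 --c--> 0
0 --a--> 4
4 --c--> 4
4 --c--> 4
4 --c--> 4
4 --a--> 0
0 --b--> 2

2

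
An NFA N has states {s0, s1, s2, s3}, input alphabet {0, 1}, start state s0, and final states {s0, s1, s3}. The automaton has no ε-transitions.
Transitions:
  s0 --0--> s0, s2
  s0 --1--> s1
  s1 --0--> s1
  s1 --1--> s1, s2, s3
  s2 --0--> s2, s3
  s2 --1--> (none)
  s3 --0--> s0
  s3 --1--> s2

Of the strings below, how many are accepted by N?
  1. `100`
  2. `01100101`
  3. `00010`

`100`: accepted
`01100101`: accepted
`00010`: accepted

3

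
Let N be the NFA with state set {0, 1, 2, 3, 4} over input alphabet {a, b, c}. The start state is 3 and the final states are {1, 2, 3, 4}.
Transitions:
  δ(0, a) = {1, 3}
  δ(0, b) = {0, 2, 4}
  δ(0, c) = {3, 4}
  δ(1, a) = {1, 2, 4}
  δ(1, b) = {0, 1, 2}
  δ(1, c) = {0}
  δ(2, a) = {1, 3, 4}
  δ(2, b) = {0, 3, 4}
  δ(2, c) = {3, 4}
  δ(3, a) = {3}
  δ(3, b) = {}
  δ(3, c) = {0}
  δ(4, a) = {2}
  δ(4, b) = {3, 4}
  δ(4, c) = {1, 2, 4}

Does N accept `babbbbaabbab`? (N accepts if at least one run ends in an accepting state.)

Start: {3}
read b: {}
The reachable set is empty and stays empty for the remaining 11 symbols.
Reachable ∩ accepting = {} — empty.

rejected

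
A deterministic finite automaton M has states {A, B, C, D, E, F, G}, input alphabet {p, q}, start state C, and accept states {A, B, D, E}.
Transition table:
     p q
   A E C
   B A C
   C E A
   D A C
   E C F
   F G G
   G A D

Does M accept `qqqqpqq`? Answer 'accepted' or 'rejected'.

C --q--> A
A --q--> C
C --q--> A
A --q--> C
C --p--> E
E --q--> F
F --q--> G
End in state G, which is not an accepting state.

rejected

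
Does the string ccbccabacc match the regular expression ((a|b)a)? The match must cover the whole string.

no

No split of ccbccabacc into u·v has (a|b) matching u and a matching v.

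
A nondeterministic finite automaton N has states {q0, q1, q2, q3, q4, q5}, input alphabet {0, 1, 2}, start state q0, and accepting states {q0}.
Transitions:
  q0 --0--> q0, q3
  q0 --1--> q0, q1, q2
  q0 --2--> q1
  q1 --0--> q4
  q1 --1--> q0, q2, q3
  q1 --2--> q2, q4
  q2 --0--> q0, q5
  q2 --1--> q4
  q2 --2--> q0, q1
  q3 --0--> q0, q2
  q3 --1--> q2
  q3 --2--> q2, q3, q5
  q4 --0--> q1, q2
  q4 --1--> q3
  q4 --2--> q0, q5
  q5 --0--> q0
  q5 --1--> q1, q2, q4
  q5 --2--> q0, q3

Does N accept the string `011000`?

Start: {q0}
read 0: {q0, q3}
read 1: {q0, q1, q2}
read 1: {q0, q1, q2, q3, q4}
read 0: {q0, q1, q2, q3, q4, q5}
read 0: {q0, q1, q2, q3, q4, q5}
read 0: {q0, q1, q2, q3, q4, q5}
Reachable ∩ accepting = {q0} — nonempty.

accepted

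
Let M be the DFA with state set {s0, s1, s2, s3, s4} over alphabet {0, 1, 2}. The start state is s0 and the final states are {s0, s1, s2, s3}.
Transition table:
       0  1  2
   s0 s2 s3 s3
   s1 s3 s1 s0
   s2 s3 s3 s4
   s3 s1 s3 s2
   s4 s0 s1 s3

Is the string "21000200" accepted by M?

s0 --2--> s3
s3 --1--> s3
s3 --0--> s1
s1 --0--> s3
s3 --0--> s1
s1 --2--> s0
s0 --0--> s2
s2 --0--> s3
End in state s3, which is an accepting state.

accepted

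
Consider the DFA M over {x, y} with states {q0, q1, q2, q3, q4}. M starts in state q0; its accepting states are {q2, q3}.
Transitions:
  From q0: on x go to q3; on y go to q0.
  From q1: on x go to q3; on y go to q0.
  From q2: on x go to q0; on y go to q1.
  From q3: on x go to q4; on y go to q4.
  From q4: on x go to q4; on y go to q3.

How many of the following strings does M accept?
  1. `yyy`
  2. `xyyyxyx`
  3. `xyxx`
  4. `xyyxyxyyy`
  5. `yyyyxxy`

2

`yyy`: rejected
`xyyyxyx`: rejected
`xyxx`: rejected
`xyyxyxyyy`: accepted
`yyyyxxy`: accepted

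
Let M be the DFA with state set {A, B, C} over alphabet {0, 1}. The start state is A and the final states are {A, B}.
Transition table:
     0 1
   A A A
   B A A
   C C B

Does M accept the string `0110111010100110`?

A --0--> A
A --1--> A
A --1--> A
A --0--> A
A --1--> A
A --1--> A
A --1--> A
A --0--> A
A --1--> A
A --0--> A
A --1--> A
A --0--> A
A --0--> A
A --1--> A
A --1--> A
A --0--> A
End in state A, which is an accepting state.

accepted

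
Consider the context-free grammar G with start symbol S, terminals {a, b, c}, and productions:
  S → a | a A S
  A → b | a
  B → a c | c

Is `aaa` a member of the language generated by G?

yes

S ⇒ aAS ⇒ aaS ⇒ aaa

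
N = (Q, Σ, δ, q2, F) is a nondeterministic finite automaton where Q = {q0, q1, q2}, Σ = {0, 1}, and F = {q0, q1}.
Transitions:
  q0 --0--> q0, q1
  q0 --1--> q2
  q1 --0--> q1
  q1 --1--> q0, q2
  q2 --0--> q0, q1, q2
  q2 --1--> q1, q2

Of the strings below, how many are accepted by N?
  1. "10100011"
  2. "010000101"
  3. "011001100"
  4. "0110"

"10100011": accepted
"010000101": accepted
"011001100": accepted
"0110": accepted

4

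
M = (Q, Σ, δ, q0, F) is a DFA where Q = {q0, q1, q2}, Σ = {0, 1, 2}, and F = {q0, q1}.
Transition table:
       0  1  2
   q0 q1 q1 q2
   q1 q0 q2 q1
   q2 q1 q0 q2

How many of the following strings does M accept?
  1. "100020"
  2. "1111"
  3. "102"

"100020": accepted
"1111": accepted
"102": rejected

2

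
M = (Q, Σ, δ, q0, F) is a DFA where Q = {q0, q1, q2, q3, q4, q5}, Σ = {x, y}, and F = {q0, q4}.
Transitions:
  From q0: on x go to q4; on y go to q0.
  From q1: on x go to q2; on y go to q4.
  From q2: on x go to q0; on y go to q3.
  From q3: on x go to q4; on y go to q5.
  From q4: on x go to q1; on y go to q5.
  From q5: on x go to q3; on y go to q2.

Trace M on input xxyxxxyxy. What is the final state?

q0 --x--> q4
q4 --x--> q1
q1 --y--> q4
q4 --x--> q1
q1 --x--> q2
q2 --x--> q0
q0 --y--> q0
q0 --x--> q4
q4 --y--> q5

q5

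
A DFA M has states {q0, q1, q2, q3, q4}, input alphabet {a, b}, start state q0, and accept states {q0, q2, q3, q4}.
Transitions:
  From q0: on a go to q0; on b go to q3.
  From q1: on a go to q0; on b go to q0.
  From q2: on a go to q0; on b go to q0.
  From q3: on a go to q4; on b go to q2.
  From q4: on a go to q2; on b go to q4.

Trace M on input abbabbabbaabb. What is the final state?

q0 --a--> q0
q0 --b--> q3
q3 --b--> q2
q2 --a--> q0
q0 --b--> q3
q3 --b--> q2
q2 --a--> q0
q0 --b--> q3
q3 --b--> q2
q2 --a--> q0
q0 --a--> q0
q0 --b--> q3
q3 --b--> q2

q2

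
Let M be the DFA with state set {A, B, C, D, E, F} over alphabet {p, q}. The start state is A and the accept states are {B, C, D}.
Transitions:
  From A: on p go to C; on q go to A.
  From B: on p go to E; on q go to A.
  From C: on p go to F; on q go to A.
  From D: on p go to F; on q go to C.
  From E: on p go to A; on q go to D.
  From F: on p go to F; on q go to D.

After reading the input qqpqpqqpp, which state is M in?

F

A --q--> A
A --q--> A
A --p--> C
C --q--> A
A --p--> C
C --q--> A
A --q--> A
A --p--> C
C --p--> F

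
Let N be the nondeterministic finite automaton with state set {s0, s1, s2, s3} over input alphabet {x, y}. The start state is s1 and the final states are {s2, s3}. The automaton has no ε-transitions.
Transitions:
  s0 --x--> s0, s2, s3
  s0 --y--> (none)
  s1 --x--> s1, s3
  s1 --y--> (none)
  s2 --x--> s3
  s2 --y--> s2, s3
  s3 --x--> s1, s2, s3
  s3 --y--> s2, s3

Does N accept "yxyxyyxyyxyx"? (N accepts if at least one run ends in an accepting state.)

Start: {s1}
read y: {}
The reachable set is empty and stays empty for the remaining 11 symbols.
Reachable ∩ accepting = {} — empty.

rejected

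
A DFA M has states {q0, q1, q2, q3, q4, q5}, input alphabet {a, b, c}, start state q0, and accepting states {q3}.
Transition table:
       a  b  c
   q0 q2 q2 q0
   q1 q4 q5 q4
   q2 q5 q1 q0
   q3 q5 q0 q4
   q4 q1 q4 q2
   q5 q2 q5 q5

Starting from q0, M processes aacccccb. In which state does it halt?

q0 --a--> q2
q2 --a--> q5
q5 --c--> q5
q5 --c--> q5
q5 --c--> q5
q5 --c--> q5
q5 --c--> q5
q5 --b--> q5

q5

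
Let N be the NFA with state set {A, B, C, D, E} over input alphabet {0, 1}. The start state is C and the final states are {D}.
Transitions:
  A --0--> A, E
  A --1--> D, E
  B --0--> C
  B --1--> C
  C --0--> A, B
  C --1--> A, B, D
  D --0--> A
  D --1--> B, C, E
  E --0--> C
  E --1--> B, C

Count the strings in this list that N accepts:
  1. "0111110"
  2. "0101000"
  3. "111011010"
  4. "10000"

0

"0111110": rejected
"0101000": rejected
"111011010": rejected
"10000": rejected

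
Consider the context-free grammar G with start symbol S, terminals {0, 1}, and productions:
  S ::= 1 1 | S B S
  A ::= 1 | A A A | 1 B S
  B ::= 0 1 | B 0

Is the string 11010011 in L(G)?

S ⇒ SBS ⇒ 11BS ⇒ 11B0S ⇒ 11B00S ⇒ 110100S ⇒ 11010011

yes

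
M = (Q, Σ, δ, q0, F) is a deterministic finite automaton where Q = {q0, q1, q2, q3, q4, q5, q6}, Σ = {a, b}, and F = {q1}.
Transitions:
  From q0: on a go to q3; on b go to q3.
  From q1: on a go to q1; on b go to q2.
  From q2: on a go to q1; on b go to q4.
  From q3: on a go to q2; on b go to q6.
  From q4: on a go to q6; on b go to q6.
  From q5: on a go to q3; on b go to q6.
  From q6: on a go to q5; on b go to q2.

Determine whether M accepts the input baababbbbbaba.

q0 --b--> q3
q3 --a--> q2
q2 --a--> q1
q1 --b--> q2
q2 --a--> q1
q1 --b--> q2
q2 --b--> q4
q4 --b--> q6
q6 --b--> q2
q2 --b--> q4
q4 --a--> q6
q6 --b--> q2
q2 --a--> q1
End in state q1, which is an accepting state.

accepted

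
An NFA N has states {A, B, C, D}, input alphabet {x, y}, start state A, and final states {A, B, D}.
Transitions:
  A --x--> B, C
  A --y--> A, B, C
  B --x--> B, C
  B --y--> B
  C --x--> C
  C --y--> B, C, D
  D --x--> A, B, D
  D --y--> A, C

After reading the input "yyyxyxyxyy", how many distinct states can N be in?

4

Start: {A}
read y: {A, B, C}
read y: {A, B, C, D}
read y: {A, B, C, D}
read x: {A, B, C, D}
read y: {A, B, C, D}
read x: {A, B, C, D}
read y: {A, B, C, D}
read x: {A, B, C, D}
read y: {A, B, C, D}
read y: {A, B, C, D}
Final reachable set {A, B, C, D} has 4 states.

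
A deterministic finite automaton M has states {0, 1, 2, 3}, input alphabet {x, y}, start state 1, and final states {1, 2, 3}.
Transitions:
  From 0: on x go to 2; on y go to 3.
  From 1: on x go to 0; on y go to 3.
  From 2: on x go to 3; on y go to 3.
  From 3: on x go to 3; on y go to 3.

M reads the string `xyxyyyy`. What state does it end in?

3

1 --x--> 0
0 --y--> 3
3 --x--> 3
3 --y--> 3
3 --y--> 3
3 --y--> 3
3 --y--> 3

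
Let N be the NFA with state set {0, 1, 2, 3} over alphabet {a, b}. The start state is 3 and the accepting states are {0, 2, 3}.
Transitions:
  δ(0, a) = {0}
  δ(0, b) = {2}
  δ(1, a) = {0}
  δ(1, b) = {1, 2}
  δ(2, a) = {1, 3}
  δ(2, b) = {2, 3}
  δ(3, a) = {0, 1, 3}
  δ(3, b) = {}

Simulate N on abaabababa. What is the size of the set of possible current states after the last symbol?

3

Start: {3}
read a: {0, 1, 3}
read b: {1, 2}
read a: {0, 1, 3}
read a: {0, 1, 3}
read b: {1, 2}
read a: {0, 1, 3}
read b: {1, 2}
read a: {0, 1, 3}
read b: {1, 2}
read a: {0, 1, 3}
Final reachable set {0, 1, 3} has 3 states.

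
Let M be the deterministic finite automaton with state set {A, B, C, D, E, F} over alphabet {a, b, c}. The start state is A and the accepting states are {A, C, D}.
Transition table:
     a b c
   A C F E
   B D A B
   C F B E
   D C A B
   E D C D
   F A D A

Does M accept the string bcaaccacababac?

A --b--> F
F --c--> A
A --a--> C
C --a--> F
F --c--> A
A --c--> E
E --a--> D
D --c--> B
B --a--> D
D --b--> A
A --a--> C
C --b--> B
B --a--> D
D --c--> B
End in state B, which is not an accepting state.

rejected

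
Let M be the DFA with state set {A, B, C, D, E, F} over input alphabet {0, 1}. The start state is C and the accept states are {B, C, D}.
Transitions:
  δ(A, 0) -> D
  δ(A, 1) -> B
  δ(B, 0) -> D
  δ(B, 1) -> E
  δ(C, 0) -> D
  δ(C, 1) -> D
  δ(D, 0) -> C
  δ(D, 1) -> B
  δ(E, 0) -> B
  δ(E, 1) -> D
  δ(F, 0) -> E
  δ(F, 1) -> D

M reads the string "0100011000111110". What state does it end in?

D

C --0--> D
D --1--> B
B --0--> D
D --0--> C
C --0--> D
D --1--> B
B --1--> E
E --0--> B
B --0--> D
D --0--> C
C --1--> D
D --1--> B
B --1--> E
E --1--> D
D --1--> B
B --0--> D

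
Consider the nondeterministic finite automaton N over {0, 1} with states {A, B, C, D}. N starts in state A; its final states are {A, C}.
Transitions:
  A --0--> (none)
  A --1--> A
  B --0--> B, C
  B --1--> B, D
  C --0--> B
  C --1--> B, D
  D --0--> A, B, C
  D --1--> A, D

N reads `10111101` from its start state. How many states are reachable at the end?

0

Start: {A}
read 1: {A}
read 0: {}
The reachable set is empty and stays empty for the remaining 6 symbols.
Final reachable set {} has 0 states.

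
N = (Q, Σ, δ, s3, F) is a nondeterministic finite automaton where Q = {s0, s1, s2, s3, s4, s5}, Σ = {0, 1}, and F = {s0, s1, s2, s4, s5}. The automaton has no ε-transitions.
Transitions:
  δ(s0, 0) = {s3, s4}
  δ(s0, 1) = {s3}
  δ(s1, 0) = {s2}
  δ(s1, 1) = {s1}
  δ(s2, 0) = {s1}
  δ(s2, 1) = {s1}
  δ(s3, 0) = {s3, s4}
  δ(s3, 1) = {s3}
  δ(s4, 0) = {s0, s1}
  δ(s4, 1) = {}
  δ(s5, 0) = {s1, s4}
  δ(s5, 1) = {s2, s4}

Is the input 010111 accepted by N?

rejected

Start: {s3}
read 0: {s3, s4}
read 1: {s3}
read 0: {s3, s4}
read 1: {s3}
read 1: {s3}
read 1: {s3}
Reachable ∩ accepting = {} — empty.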